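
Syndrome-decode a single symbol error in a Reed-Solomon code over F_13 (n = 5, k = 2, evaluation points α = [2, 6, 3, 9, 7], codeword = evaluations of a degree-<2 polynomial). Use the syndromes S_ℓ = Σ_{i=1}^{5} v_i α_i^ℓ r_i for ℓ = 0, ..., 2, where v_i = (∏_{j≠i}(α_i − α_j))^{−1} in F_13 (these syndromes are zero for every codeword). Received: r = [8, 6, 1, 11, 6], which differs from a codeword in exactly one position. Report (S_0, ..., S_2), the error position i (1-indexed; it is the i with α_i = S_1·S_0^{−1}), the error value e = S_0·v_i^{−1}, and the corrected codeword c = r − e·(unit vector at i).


S = (6, 3, 8), error at position 5, error magnitude e = 7, c = [8, 6, 1, 11, 12].

Step 1: column multipliers v_i = (∏_{j≠i}(α_i − α_j))^{−1} mod 13.
  i = 1 (α = 2): (2−6)(2−3)(2−9)(2−7) = (−4)·(−1)·(−7)·(−5) = 140 ≡ 10, so v_1 = 10^{−1} = 4 (mod 13).
  i = 2 (α = 6): (6−2)(6−3)(6−9)(6−7) = 4·3·(−3)·(−1) = 36 ≡ 10, so v_2 = 10^{−1} = 4 (mod 13).
  i = 3 (α = 3): (3−2)(3−6)(3−9)(3−7) = 1·(−3)·(−6)·(−4) = −72 ≡ 6, so v_3 = 6^{−1} = 11 (mod 13).
  i = 4 (α = 9): (9−2)(9−6)(9−3)(9−7) = 7·3·6·2 = 252 ≡ 5, so v_4 = 5^{−1} = 8 (mod 13).
  i = 5 (α = 7): (7−2)(7−6)(7−3)(7−9) = 5·1·4·(−2) = −40 ≡ 12, so v_5 = 12^{−1} = 12 (mod 13).
  v = [4, 4, 11, 8, 12].
Step 2: syndromes of r = [8, 6, 1, 11, 6] (all sums mod 13).
  S_0 = Σ v_i r_i = 4·8 + 4·6 + 11·1 + 8·11 + 12·6 = 227 ≡ 6.
  S_1 = Σ v_i α_i r_i = 4·2·8 + 4·6·6 + 11·3·1 + 8·9·11 + 12·7·6 = 1537 ≡ 3.
  α_i^2 mod 13 = [4, 10, 9, 3, 10].
  S_2 = Σ v_i α_i^2 r_i = 4·4·8 + 4·10·6 + 11·9·1 + 8·3·11 + 12·10·6 = 1451 ≡ 8.
  S = (6, 3, 8) ≠ 0, so r is not a codeword (an error is present).
Step 3: locate the error. For a single error e at position i, S_ℓ = v_i·e·α_i^ℓ, so α_err = S_1/S_0.
  S_0^{−1} = 6^{−1} = 11 (mod 13), so α_err = 3·11 = 33 ≡ 7 = α_5. Error position i = 5.
  Consistency check: S_2/S_1 = 8·9 = 72 ≡ 7 = α_err ✓ (single-error assumption holds).
Step 4: error magnitude e = S_0/v_5 = S_0·∏_{j≠5}(α_5 − α_j) = 6·12 = 72 ≡ 7 (mod 13).
Step 5: correct position 5: c_5 = r_5 − e = 6 − 7 ≡ 12 (mod 13). Hence c = [8, 6, 1, 11, 12].
  Check: interpolating c through the α_i gives m(x) = 9 + 6·x (degree < 2) with m(α_i) = c_i for every i, so c is indeed a codeword.


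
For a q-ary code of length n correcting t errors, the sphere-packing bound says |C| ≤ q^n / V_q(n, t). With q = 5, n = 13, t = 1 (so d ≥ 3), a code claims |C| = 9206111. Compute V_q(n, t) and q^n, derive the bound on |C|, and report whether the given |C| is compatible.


V_q(n, t) = 53, q^n = 1220703125, Hamming bound = 23032134, |C| = 9206111 ≤ bound (satisfied).

Step 1: Compute V_q(n, t) = Σ_{j=0}^1 C(n, j) (q−1)^j.
  j = 0: C(13,0)·(4)^0 = 1·1 = 1.
  j = 1: C(13,1)·(4)^1 = 13·4 = 52.
  V_q(n, t) = 1 + 52 = 53.
Step 2: q^n = 5^13 = 1220703125.
Step 3: Hamming bound ⌊q^n / V_q(n,t)⌋ = ⌊1220703125/53⌋ = 23032134.
Step 4: Compare |C| = 9206111 to 23032134: satisfied.
The claimed |C| lies below the Hamming bound.


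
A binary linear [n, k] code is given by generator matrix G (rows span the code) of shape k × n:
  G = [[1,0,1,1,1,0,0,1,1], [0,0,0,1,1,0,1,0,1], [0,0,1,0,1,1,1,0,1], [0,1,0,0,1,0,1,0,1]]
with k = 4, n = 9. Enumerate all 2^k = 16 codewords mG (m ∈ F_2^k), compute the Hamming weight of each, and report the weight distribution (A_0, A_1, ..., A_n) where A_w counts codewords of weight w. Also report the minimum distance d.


Weight distribution: A_0 = 1, A_2 = 1, A_3 = 2, A_4 = 3, A_5 = 4, A_6 = 3, A_7 = 2. Minimum distance d = 2.

Enumerate all 2^4 = 16 messages m ∈ F_2^4.
For each, compute codeword c = mG in F_2^9, then tally its weight.
  m = 0000 → c = 000000000, weight = 0.
  m = 1000 → c = 101110011, weight = 6.
  m = 0100 → c = 000110101, weight = 4.
  m = 1100 → c = 101000110, weight = 4.
  m = 0010 → c = 001011101, weight = 5.
  m = 1010 → c = 100101110, weight = 5.
  m = 0110 → c = 001101000, weight = 3.
  m = 1110 → c = 100011011, weight = 5.
  m = 0001 → c = 010010101, weight = 4.
  m = 1001 → c = 111100110, weight = 6.
  m = 0101 → c = 010100000, weight = 2.
  m = 1101 → c = 111010011, weight = 6.
  m = 0011 → c = 011001000, weight = 3.
  m = 1011 → c = 110111011, weight = 7.
  m = 0111 → c = 011111101, weight = 7.
  m = 1111 → c = 110001110, weight = 5.
Tally weights:
  weight 0: 1 codewords.
  weight 2: 1 codewords.
  weight 3: 2 codewords.
  weight 4: 3 codewords.
  weight 5: 4 codewords.
  weight 6: 3 codewords.
  weight 7: 2 codewords.
Minimum distance d = smallest w > 0 with A_w > 0 = 2.
Sanity: Σ A_w = 16 = 2^4 = 16 ✓.


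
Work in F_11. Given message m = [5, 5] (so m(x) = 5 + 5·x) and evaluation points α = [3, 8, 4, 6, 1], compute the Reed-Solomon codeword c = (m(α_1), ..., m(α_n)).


c = [9, 1, 3, 2, 10]

Message polynomial: m(x) = 5 + 5·x (mod 11).
For each evaluation point α_i, compute m(α_i) mod 11:
  α_1 = 3: Horner steps 5 → 9, so m(3) = 9.
  α_2 = 8: Horner steps 5 → 1, so m(8) = 1.
  α_3 = 4: Horner steps 5 → 3, so m(4) = 3.
  α_4 = 6: Horner steps 5 → 2, so m(6) = 2.
  α_5 = 1: Horner steps 5 → 10, so m(1) = 10.
Codeword c = [9, 1, 3, 2, 10] ∈ F_11^5.


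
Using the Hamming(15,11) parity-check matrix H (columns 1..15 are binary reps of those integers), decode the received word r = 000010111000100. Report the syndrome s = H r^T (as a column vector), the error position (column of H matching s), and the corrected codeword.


s = (1, 1, 1, 0)^T, error position = 14, corrected codeword c = 000010111000110

Compute s = H r^T mod 2 one row at a time:
  s_1 = 1 + 1 + 0 + 0 + 0 + 1 + 0 + 0 = 3 ≡ 1 (mod 2).
  s_2 = 0 + 1 + 0 + 1 + 0 + 1 + 0 + 0 = 3 ≡ 1 (mod 2).
  s_3 = 0 + 0 + 0 + 1 + 0 + 0 + 0 + 0 = 1 ≡ 1 (mod 2).
  s_4 = 0 + 0 + 1 + 1 + 1 + 0 + 1 + 0 = 4 ≡ 0 (mod 2).
s = (1, 1, 1, 0)^T — this equals column 14 of H (binary 1110), so error is at position 14.
Correct: flip bit 14 of r = 000010111000100 to get c = 000010111000110.


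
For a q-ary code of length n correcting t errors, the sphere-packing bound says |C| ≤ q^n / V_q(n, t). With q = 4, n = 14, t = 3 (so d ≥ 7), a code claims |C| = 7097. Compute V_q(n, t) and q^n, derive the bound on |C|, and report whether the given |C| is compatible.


V_q(n, t) = 10690, q^n = 268435456, Hamming bound = 25110, |C| = 7097 ≤ bound (satisfied).

Step 1: Compute V_q(n, t) = Σ_{j=0}^3 C(n, j) (q−1)^j.
  j = 0: C(14,0)·(3)^0 = 1·1 = 1.
  j = 1: C(14,1)·(3)^1 = 14·3 = 42.
  j = 2: C(14,2)·(3)^2 = 91·9 = 819.
  j = 3: C(14,3)·(3)^3 = 364·27 = 9828.
  V_q(n, t) = 1 + 42 + 819 + 9828 = 10690.
Step 2: q^n = 4^14 = 268435456.
Step 3: Hamming bound ⌊q^n / V_q(n,t)⌋ = ⌊268435456/10690⌋ = 25110.
Step 4: Compare |C| = 7097 to 25110: satisfied.
The claimed |C| lies below the Hamming bound.


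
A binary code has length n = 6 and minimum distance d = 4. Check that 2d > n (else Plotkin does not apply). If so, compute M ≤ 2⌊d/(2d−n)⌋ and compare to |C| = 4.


Plotkin bound M ≤ 4; given |C| = 4 ≤ bound (satisfied).

Check applicability: 2d = 8, n = 6.
2d − n = 2 > 0, so Plotkin applies.
Compute d/(2d−n) = 4/2 ≈ 2.0000.
⌊d/(2d−n)⌋ = 2.
Plotkin bound: M ≤ 2·2 = 4.
Given |C| = 4, check: satisfied.
This |C| is at the Plotkin bound.


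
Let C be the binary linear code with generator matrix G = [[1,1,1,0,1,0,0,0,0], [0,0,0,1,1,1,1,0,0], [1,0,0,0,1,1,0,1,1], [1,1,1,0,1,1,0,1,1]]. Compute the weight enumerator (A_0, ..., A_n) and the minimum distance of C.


Weight distribution: A_0 = 1, A_2 = 2, A_3 = 1, A_4 = 3, A_5 = 4, A_6 = 2, A_7 = 3. Minimum distance d = 2.

Enumerate all 2^4 = 16 messages m ∈ F_2^4.
For each, compute codeword c = mG in F_2^9, then tally its weight.
  m = 0000 → c = 000000000, weight = 0.
  m = 1000 → c = 111010000, weight = 4.
  m = 0100 → c = 000111100, weight = 4.
  m = 1100 → c = 111101100, weight = 6.
  m = 0010 → c = 100011011, weight = 5.
  m = 1010 → c = 011001011, weight = 5.
  m = 0110 → c = 100100111, weight = 5.
  m = 1110 → c = 011110111, weight = 7.
  m = 0001 → c = 111011011, weight = 7.
  m = 1001 → c = 000001011, weight = 3.
  m = 0101 → c = 111100111, weight = 7.
  m = 1101 → c = 000110111, weight = 5.
  m = 0011 → c = 011000000, weight = 2.
  m = 1011 → c = 100010000, weight = 2.
  m = 0111 → c = 011111100, weight = 6.
  m = 1111 → c = 100101100, weight = 4.
Tally weights:
  weight 0: 1 codewords.
  weight 2: 2 codewords.
  weight 3: 1 codewords.
  weight 4: 3 codewords.
  weight 5: 4 codewords.
  weight 6: 2 codewords.
  weight 7: 3 codewords.
Minimum distance d = smallest w > 0 with A_w > 0 = 2.
Sanity: Σ A_w = 16 = 2^4 = 16 ✓.


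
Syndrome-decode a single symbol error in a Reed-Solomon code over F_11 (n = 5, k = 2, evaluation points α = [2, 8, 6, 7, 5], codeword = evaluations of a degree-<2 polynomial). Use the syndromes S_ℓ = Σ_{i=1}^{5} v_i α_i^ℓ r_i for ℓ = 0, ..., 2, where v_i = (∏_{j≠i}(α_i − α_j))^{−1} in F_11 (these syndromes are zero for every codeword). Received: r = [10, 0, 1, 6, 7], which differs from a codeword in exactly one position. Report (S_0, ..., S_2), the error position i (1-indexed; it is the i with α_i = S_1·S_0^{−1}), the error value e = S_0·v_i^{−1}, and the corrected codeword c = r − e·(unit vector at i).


S = (5, 10, 9), error at position 1, error magnitude e = 7, c = [3, 0, 1, 6, 7].

Step 1: column multipliers v_i = (∏_{j≠i}(α_i − α_j))^{−1} mod 11.
  i = 1 (α = 2): (2−8)(2−6)(2−7)(2−5) = (−6)·(−4)·(−5)·(−3) = 360 ≡ 8, so v_1 = 8^{−1} = 7 (mod 11).
  i = 2 (α = 8): (8−2)(8−6)(8−7)(8−5) = 6·2·1·3 = 36 ≡ 3, so v_2 = 3^{−1} = 4 (mod 11).
  i = 3 (α = 6): (6−2)(6−8)(6−7)(6−5) = 4·(−2)·(−1)·1 = 8 ≡ 8, so v_3 = 8^{−1} = 7 (mod 11).
  i = 4 (α = 7): (7−2)(7−8)(7−6)(7−5) = 5·(−1)·1·2 = −10 ≡ 1, so v_4 = 1^{−1} = 1 (mod 11).
  i = 5 (α = 5): (5−2)(5−8)(5−6)(5−7) = 3·(−3)·(−1)·(−2) = −18 ≡ 4, so v_5 = 4^{−1} = 3 (mod 11).
  v = [7, 4, 7, 1, 3].
Step 2: syndromes of r = [10, 0, 1, 6, 7] (all sums mod 11).
  S_0 = Σ v_i r_i = 7·10 + 4·0 + 7·1 + 1·6 + 3·7 = 104 ≡ 5.
  S_1 = Σ v_i α_i r_i = 7·2·10 + 4·8·0 + 7·6·1 + 1·7·6 + 3·5·7 = 329 ≡ 10.
  α_i^2 mod 11 = [4, 9, 3, 5, 3].
  S_2 = Σ v_i α_i^2 r_i = 7·4·10 + 4·9·0 + 7·3·1 + 1·5·6 + 3·3·7 = 394 ≡ 9.
  S = (5, 10, 9) ≠ 0, so r is not a codeword (an error is present).
Step 3: locate the error. For a single error e at position i, S_ℓ = v_i·e·α_i^ℓ, so α_err = S_1/S_0.
  S_0^{−1} = 5^{−1} = 9 (mod 11), so α_err = 10·9 = 90 ≡ 2 = α_1. Error position i = 1.
  Consistency check: S_2/S_1 = 9·10 = 90 ≡ 2 = α_err ✓ (single-error assumption holds).
Step 4: error magnitude e = S_0/v_1 = S_0·∏_{j≠1}(α_1 − α_j) = 5·8 = 40 ≡ 7 (mod 11).
Step 5: correct position 1: c_1 = r_1 − e = 10 − 7 ≡ 3 (mod 11). Hence c = [3, 0, 1, 6, 7].
  Check: interpolating c through the α_i gives m(x) = 4 + 5·x (degree < 2) with m(α_i) = c_i for every i, so c is indeed a codeword.


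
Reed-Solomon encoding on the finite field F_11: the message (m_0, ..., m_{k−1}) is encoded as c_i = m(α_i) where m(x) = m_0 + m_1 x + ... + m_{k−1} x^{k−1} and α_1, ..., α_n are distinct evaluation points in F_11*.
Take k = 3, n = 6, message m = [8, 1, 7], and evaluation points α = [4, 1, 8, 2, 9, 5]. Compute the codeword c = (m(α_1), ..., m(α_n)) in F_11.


c = [3, 5, 2, 5, 1, 1]

Message polynomial: m(x) = 8 + 1·x + 7·x^2 (mod 11).
For each evaluation point α_i, compute m(α_i) mod 11:
  α_1 = 4: Horner steps 7 → 7 → 3, so m(4) = 3.
  α_2 = 1: Horner steps 7 → 8 → 5, so m(1) = 5.
  α_3 = 8: Horner steps 7 → 2 → 2, so m(8) = 2.
  α_4 = 2: Horner steps 7 → 4 → 5, so m(2) = 5.
  α_5 = 9: Horner steps 7 → 9 → 1, so m(9) = 1.
  α_6 = 5: Horner steps 7 → 3 → 1, so m(5) = 1.
Codeword c = [3, 5, 2, 5, 1, 1] ∈ F_11^6.


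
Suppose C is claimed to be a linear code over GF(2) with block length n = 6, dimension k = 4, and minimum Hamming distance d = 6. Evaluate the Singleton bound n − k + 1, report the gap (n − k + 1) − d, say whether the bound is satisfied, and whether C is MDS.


Singleton RHS = n − k + 1 = 3, slack = -3, bound violated (no such code; not MDS).

Singleton bound: d ≤ n − k + 1.
Here n = 6, k = 4, so n − k + 1 = 3.
Given d = 6, check d ≤ 3: NO.
Slack = (n − k + 1) − d = -3.
The slack is negative: d = 6 exceeds n − k + 1 = 3 by 3, so the Singleton bound is violated and no linear [6, 4, 6]_2 code can exist. In particular it is not MDS (MDS requires d = n − k + 1 exactly).
Description: the claimed parameters are [6, 4, 6]_2; such a code would be impossible (violates the Singleton bound).


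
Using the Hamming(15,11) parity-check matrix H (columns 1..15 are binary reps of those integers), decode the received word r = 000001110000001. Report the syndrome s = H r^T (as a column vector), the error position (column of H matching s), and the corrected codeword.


s = (0, 1, 1, 0)^T, error position = 6, corrected codeword c = 000000110000001

Compute s = H r^T mod 2 one row at a time:
  s_1 = 1 + 0 + 0 + 0 + 0 + 0 + 0 + 1 = 2 ≡ 0 (mod 2).
  s_2 = 0 + 0 + 1 + 1 + 0 + 0 + 0 + 1 = 3 ≡ 1 (mod 2).
  s_3 = 0 + 0 + 1 + 1 + 0 + 0 + 0 + 1 = 3 ≡ 1 (mod 2).
  s_4 = 0 + 0 + 0 + 1 + 0 + 0 + 0 + 1 = 2 ≡ 0 (mod 2).
s = (0, 1, 1, 0)^T — this equals column 6 of H (binary 0110), so error is at position 6.
Correct: flip bit 6 of r = 000001110000001 to get c = 000000110000001.


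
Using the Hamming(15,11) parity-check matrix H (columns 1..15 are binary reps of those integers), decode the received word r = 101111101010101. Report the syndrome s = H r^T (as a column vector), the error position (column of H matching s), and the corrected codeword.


s = (0, 0, 1, 0)^T, error position = 2, corrected codeword c = 111111101010101

Compute s = H r^T mod 2 one row at a time:
  s_1 = 0 + 1 + 0 + 1 + 0 + 1 + 0 + 1 = 4 ≡ 0 (mod 2).
  s_2 = 1 + 1 + 1 + 1 + 0 + 1 + 0 + 1 = 6 ≡ 0 (mod 2).
  s_3 = 0 + 1 + 1 + 1 + 0 + 1 + 0 + 1 = 5 ≡ 1 (mod 2).
  s_4 = 1 + 1 + 1 + 1 + 1 + 1 + 1 + 1 = 8 ≡ 0 (mod 2).
s = (0, 0, 1, 0)^T — this equals column 2 of H (binary 0010), so error is at position 2.
Correct: flip bit 2 of r = 101111101010101 to get c = 111111101010101.


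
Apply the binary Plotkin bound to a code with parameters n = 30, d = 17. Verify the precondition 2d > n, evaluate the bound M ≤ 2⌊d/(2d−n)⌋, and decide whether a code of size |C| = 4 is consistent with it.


Plotkin bound M ≤ 8; given |C| = 4 ≤ bound (satisfied).

Check applicability: 2d = 34, n = 30.
2d − n = 4 > 0, so Plotkin applies.
Compute d/(2d−n) = 17/4 ≈ 4.2500.
⌊d/(2d−n)⌋ = 4.
Plotkin bound: M ≤ 2·4 = 8.
Given |C| = 4, check: satisfied.
This |C| is below the Plotkin bound.


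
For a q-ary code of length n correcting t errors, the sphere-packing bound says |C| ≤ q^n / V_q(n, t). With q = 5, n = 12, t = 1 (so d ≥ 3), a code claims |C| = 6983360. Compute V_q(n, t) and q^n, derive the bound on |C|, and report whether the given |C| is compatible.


V_q(n, t) = 49, q^n = 244140625, Hamming bound = 4982461, |C| = 6983360 > bound (violated).

Step 1: Compute V_q(n, t) = Σ_{j=0}^1 C(n, j) (q−1)^j.
  j = 0: C(12,0)·(4)^0 = 1·1 = 1.
  j = 1: C(12,1)·(4)^1 = 12·4 = 48.
  V_q(n, t) = 1 + 48 = 49.
Step 2: q^n = 5^12 = 244140625.
Step 3: Hamming bound ⌊q^n / V_q(n,t)⌋ = ⌊244140625/49⌋ = 4982461.
Step 4: Compare |C| = 6983360 to 4982461: violated.
The claimed |C| lies above the Hamming bound, so no 5-ary code of length 12 with d ≥ 3 can have 6983360 codewords.


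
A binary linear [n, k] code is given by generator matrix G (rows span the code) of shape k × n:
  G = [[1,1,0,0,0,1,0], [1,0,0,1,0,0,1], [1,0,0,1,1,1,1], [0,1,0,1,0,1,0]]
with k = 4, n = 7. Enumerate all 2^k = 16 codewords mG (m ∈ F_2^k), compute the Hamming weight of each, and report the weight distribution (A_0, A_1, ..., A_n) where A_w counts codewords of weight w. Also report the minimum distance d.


Weight distribution: A_0 = 1, A_1 = 1, A_2 = 2, A_3 = 6, A_4 = 5, A_5 = 1. Minimum distance d = 1.

Enumerate all 2^4 = 16 messages m ∈ F_2^4.
For each, compute codeword c = mG in F_2^7, then tally its weight.
  m = 0000 → c = 0000000, weight = 0.
  m = 1000 → c = 1100010, weight = 3.
  m = 0100 → c = 1001001, weight = 3.
  m = 1100 → c = 0101011, weight = 4.
  m = 0010 → c = 1001111, weight = 5.
  m = 1010 → c = 0101101, weight = 4.
  m = 0110 → c = 0000110, weight = 2.
  m = 1110 → c = 1100100, weight = 3.
  m = 0001 → c = 0101010, weight = 3.
  m = 1001 → c = 1001000, weight = 2.
  m = 0101 → c = 1100011, weight = 4.
  m = 1101 → c = 0000001, weight = 1.
  m = 0011 → c = 1100101, weight = 4.
  m = 1011 → c = 0000111, weight = 3.
  m = 0111 → c = 0101100, weight = 3.
  m = 1111 → c = 1001110, weight = 4.
Tally weights:
  weight 0: 1 codewords.
  weight 1: 1 codewords.
  weight 2: 2 codewords.
  weight 3: 6 codewords.
  weight 4: 5 codewords.
  weight 5: 1 codewords.
Minimum distance d = smallest w > 0 with A_w > 0 = 1.
Sanity: Σ A_w = 16 = 2^4 = 16 ✓.


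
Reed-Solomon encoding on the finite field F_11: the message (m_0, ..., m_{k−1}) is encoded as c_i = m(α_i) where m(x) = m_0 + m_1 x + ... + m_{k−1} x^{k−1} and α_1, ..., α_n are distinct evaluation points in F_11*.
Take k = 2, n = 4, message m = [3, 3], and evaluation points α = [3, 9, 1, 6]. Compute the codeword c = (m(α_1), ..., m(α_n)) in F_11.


c = [1, 8, 6, 10]

Message polynomial: m(x) = 3 + 3·x (mod 11).
For each evaluation point α_i, compute m(α_i) mod 11:
  α_1 = 3: Horner steps 3 → 1, so m(3) = 1.
  α_2 = 9: Horner steps 3 → 8, so m(9) = 8.
  α_3 = 1: Horner steps 3 → 6, so m(1) = 6.
  α_4 = 6: Horner steps 3 → 10, so m(6) = 10.
Codeword c = [1, 8, 6, 10] ∈ F_11^4.


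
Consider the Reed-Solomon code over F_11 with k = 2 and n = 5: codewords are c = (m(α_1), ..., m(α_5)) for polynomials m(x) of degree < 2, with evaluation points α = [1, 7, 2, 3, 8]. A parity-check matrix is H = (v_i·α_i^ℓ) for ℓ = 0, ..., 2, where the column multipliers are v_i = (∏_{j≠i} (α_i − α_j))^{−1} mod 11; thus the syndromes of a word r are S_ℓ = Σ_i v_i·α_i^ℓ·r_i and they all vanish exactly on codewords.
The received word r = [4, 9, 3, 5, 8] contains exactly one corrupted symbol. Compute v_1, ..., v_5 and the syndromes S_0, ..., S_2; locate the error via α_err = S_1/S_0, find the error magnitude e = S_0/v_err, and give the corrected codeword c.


S = (2, 6, 7), error at position 4, error magnitude e = 3, c = [4, 9, 3, 2, 8].

Step 1: column multipliers v_i = (∏_{j≠i}(α_i − α_j))^{−1} mod 11.
  i = 1 (α = 1): (1−7)(1−2)(1−3)(1−8) = (−6)·(−1)·(−2)·(−7) = 84 ≡ 7, so v_1 = 7^{−1} = 8 (mod 11).
  i = 2 (α = 7): (7−1)(7−2)(7−3)(7−8) = 6·5·4·(−1) = −120 ≡ 1, so v_2 = 1^{−1} = 1 (mod 11).
  i = 3 (α = 2): (2−1)(2−7)(2−3)(2−8) = 1·(−5)·(−1)·(−6) = −30 ≡ 3, so v_3 = 3^{−1} = 4 (mod 11).
  i = 4 (α = 3): (3−1)(3−7)(3−2)(3−8) = 2·(−4)·1·(−5) = 40 ≡ 7, so v_4 = 7^{−1} = 8 (mod 11).
  i = 5 (α = 8): (8−1)(8−7)(8−2)(8−3) = 7·1·6·5 = 210 ≡ 1, so v_5 = 1^{−1} = 1 (mod 11).
  v = [8, 1, 4, 8, 1].
Step 2: syndromes of r = [4, 9, 3, 5, 8] (all sums mod 11).
  S_0 = Σ v_i r_i = 8·4 + 1·9 + 4·3 + 8·5 + 1·8 = 101 ≡ 2.
  S_1 = Σ v_i α_i r_i = 8·1·4 + 1·7·9 + 4·2·3 + 8·3·5 + 1·8·8 = 303 ≡ 6.
  α_i^2 mod 11 = [1, 5, 4, 9, 9].
  S_2 = Σ v_i α_i^2 r_i = 8·1·4 + 1·5·9 + 4·4·3 + 8·9·5 + 1·9·8 = 557 ≡ 7.
  S = (2, 6, 7) ≠ 0, so r is not a codeword (an error is present).
Step 3: locate the error. For a single error e at position i, S_ℓ = v_i·e·α_i^ℓ, so α_err = S_1/S_0.
  S_0^{−1} = 2^{−1} = 6 (mod 11), so α_err = 6·6 = 36 ≡ 3 = α_4. Error position i = 4.
  Consistency check: S_2/S_1 = 7·2 = 14 ≡ 3 = α_err ✓ (single-error assumption holds).
Step 4: error magnitude e = S_0/v_4 = S_0·∏_{j≠4}(α_4 − α_j) = 2·7 = 14 ≡ 3 (mod 11).
Step 5: correct position 4: c_4 = r_4 − e = 5 − 3 ≡ 2 (mod 11). Hence c = [4, 9, 3, 2, 8].
  Check: interpolating c through the α_i gives m(x) = 5 + 10·x (degree < 2) with m(α_i) = c_i for every i, so c is indeed a codeword.


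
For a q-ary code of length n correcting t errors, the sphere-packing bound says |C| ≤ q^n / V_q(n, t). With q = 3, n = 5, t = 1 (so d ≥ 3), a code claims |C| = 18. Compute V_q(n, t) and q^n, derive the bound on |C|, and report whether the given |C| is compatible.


V_q(n, t) = 11, q^n = 243, Hamming bound = 22, |C| = 18 ≤ bound (satisfied).

Step 1: Compute V_q(n, t) = Σ_{j=0}^1 C(n, j) (q−1)^j.
  j = 0: C(5,0)·(2)^0 = 1·1 = 1.
  j = 1: C(5,1)·(2)^1 = 5·2 = 10.
  V_q(n, t) = 1 + 10 = 11.
Step 2: q^n = 3^5 = 243.
Step 3: Hamming bound ⌊q^n / V_q(n,t)⌋ = ⌊243/11⌋ = 22.
Step 4: Compare |C| = 18 to 22: satisfied.
The claimed |C| lies below the Hamming bound.


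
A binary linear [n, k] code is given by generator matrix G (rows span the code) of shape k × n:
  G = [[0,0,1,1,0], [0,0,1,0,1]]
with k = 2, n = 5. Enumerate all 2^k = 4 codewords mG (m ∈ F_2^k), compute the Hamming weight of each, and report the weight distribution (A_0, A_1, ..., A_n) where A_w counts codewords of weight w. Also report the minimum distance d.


Weight distribution: A_0 = 1, A_2 = 3. Minimum distance d = 2.

Enumerate all 2^2 = 4 messages m ∈ F_2^2.
For each, compute codeword c = mG in F_2^5, then tally its weight.
  m = 00 → c = 00000, weight = 0.
  m = 10 → c = 00110, weight = 2.
  m = 01 → c = 00101, weight = 2.
  m = 11 → c = 00011, weight = 2.
Tally weights:
  weight 0: 1 codewords.
  weight 2: 3 codewords.
Minimum distance d = smallest w > 0 with A_w > 0 = 2.
Sanity: Σ A_w = 4 = 2^2 = 4 ✓.


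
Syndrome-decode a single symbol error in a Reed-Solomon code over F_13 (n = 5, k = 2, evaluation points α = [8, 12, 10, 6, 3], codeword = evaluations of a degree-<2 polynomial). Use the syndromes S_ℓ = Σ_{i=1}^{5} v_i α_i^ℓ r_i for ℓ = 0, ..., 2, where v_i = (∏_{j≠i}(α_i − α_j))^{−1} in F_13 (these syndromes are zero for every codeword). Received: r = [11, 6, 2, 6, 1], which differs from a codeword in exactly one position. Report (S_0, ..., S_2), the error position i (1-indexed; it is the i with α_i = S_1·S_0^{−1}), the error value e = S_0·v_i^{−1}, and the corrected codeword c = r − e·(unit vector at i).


S = (1, 6, 10), error at position 4, error magnitude e = 12, c = [11, 6, 2, 7, 1].

Step 1: column multipliers v_i = (∏_{j≠i}(α_i − α_j))^{−1} mod 13.
  i = 1 (α = 8): (8−12)(8−10)(8−6)(8−3) = (−4)·(−2)·2·5 = 80 ≡ 2, so v_1 = 2^{−1} = 7 (mod 13).
  i = 2 (α = 12): (12−8)(12−10)(12−6)(12−3) = 4·2·6·9 = 432 ≡ 3, so v_2 = 3^{−1} = 9 (mod 13).
  i = 3 (α = 10): (10−8)(10−12)(10−6)(10−3) = 2·(−2)·4·7 = −112 ≡ 5, so v_3 = 5^{−1} = 8 (mod 13).
  i = 4 (α = 6): (6−8)(6−12)(6−10)(6−3) = (−2)·(−6)·(−4)·3 = −144 ≡ 12, so v_4 = 12^{−1} = 12 (mod 13).
  i = 5 (α = 3): (3−8)(3−12)(3−10)(3−6) = (−5)·(−9)·(−7)·(−3) = 945 ≡ 9, so v_5 = 9^{−1} = 3 (mod 13).
  v = [7, 9, 8, 12, 3].
Step 2: syndromes of r = [11, 6, 2, 6, 1] (all sums mod 13).
  S_0 = Σ v_i r_i = 7·11 + 9·6 + 8·2 + 12·6 + 3·1 = 222 ≡ 1.
  S_1 = Σ v_i α_i r_i = 7·8·11 + 9·12·6 + 8·10·2 + 12·6·6 + 3·3·1 = 1865 ≡ 6.
  α_i^2 mod 13 = [12, 1, 9, 10, 9].
  S_2 = Σ v_i α_i^2 r_i = 7·12·11 + 9·1·6 + 8·9·2 + 12·10·6 + 3·9·1 = 1869 ≡ 10.
  S = (1, 6, 10) ≠ 0, so r is not a codeword (an error is present).
Step 3: locate the error. For a single error e at position i, S_ℓ = v_i·e·α_i^ℓ, so α_err = S_1/S_0.
  S_0^{−1} = 1^{−1} = 1 (mod 13), so α_err = 6·1 = 6 ≡ 6 = α_4. Error position i = 4.
  Consistency check: S_2/S_1 = 10·11 = 110 ≡ 6 = α_err ✓ (single-error assumption holds).
Step 4: error magnitude e = S_0/v_4 = S_0·∏_{j≠4}(α_4 − α_j) = 1·12 = 12 ≡ 12 (mod 13).
Step 5: correct position 4: c_4 = r_4 − e = 6 − 12 ≡ 7 (mod 13). Hence c = [11, 6, 2, 7, 1].
  Check: interpolating c through the α_i gives m(x) = 8 + 2·x (degree < 2) with m(α_i) = c_i for every i, so c is indeed a codeword.


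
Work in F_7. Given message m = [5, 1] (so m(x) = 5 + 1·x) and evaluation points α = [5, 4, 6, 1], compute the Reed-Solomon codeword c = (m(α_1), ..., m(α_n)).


c = [3, 2, 4, 6]

Message polynomial: m(x) = 5 + 1·x (mod 7).
For each evaluation point α_i, compute m(α_i) mod 7:
  α_1 = 5: Horner steps 1 → 3, so m(5) = 3.
  α_2 = 4: Horner steps 1 → 2, so m(4) = 2.
  α_3 = 6: Horner steps 1 → 4, so m(6) = 4.
  α_4 = 1: Horner steps 1 → 6, so m(1) = 6.
Codeword c = [3, 2, 4, 6] ∈ F_7^4.


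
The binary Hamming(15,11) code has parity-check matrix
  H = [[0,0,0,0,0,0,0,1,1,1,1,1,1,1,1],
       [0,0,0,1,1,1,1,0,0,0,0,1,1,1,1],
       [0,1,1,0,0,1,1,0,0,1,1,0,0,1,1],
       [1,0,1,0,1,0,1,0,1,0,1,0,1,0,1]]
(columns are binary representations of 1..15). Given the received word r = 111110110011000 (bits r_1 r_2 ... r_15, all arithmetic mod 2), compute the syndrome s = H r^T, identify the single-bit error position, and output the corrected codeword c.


s = (1, 0, 0, 1)^T, error position = 9, corrected codeword c = 111110111011000

Compute s = H r^T mod 2 one row at a time:
  s_1 = 1 + 0 + 0 + 1 + 1 + 0 + 0 + 0 = 3 ≡ 1 (mod 2).
  s_2 = 1 + 1 + 0 + 1 + 1 + 0 + 0 + 0 = 4 ≡ 0 (mod 2).
  s_3 = 1 + 1 + 0 + 1 + 0 + 1 + 0 + 0 = 4 ≡ 0 (mod 2).
  s_4 = 1 + 1 + 1 + 1 + 0 + 1 + 0 + 0 = 5 ≡ 1 (mod 2).
s = (1, 0, 0, 1)^T — this equals column 9 of H (binary 1001), so error is at position 9.
Correct: flip bit 9 of r = 111110110011000 to get c = 111110111011000.


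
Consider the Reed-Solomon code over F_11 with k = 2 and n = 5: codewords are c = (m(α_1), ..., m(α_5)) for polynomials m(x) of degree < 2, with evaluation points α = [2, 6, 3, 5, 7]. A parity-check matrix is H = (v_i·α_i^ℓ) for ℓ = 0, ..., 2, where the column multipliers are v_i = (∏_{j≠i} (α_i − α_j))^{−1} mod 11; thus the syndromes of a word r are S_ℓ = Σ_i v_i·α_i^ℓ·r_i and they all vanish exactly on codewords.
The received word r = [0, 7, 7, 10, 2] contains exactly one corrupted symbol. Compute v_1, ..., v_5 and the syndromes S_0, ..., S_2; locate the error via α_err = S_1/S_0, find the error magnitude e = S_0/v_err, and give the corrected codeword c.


S = (10, 5, 8), error at position 2, error magnitude e = 1, c = [0, 6, 7, 10, 2].

Step 1: column multipliers v_i = (∏_{j≠i}(α_i − α_j))^{−1} mod 11.
  i = 1 (α = 2): (2−6)(2−3)(2−5)(2−7) = (−4)·(−1)·(−3)·(−5) = 60 ≡ 5, so v_1 = 5^{−1} = 9 (mod 11).
  i = 2 (α = 6): (6−2)(6−3)(6−5)(6−7) = 4·3·1·(−1) = −12 ≡ 10, so v_2 = 10^{−1} = 10 (mod 11).
  i = 3 (α = 3): (3−2)(3−6)(3−5)(3−7) = 1·(−3)·(−2)·(−4) = −24 ≡ 9, so v_3 = 9^{−1} = 5 (mod 11).
  i = 4 (α = 5): (5−2)(5−6)(5−3)(5−7) = 3·(−1)·2·(−2) = 12 ≡ 1, so v_4 = 1^{−1} = 1 (mod 11).
  i = 5 (α = 7): (7−2)(7−6)(7−3)(7−5) = 5·1·4·2 = 40 ≡ 7, so v_5 = 7^{−1} = 8 (mod 11).
  v = [9, 10, 5, 1, 8].
Step 2: syndromes of r = [0, 7, 7, 10, 2] (all sums mod 11).
  S_0 = Σ v_i r_i = 9·0 + 10·7 + 5·7 + 1·10 + 8·2 = 131 ≡ 10.
  S_1 = Σ v_i α_i r_i = 9·2·0 + 10·6·7 + 5·3·7 + 1·5·10 + 8·7·2 = 687 ≡ 5.
  α_i^2 mod 11 = [4, 3, 9, 3, 5].
  S_2 = Σ v_i α_i^2 r_i = 9·4·0 + 10·3·7 + 5·9·7 + 1·3·10 + 8·5·2 = 635 ≡ 8.
  S = (10, 5, 8) ≠ 0, so r is not a codeword (an error is present).
Step 3: locate the error. For a single error e at position i, S_ℓ = v_i·e·α_i^ℓ, so α_err = S_1/S_0.
  S_0^{−1} = 10^{−1} = 10 (mod 11), so α_err = 5·10 = 50 ≡ 6 = α_2. Error position i = 2.
  Consistency check: S_2/S_1 = 8·9 = 72 ≡ 6 = α_err ✓ (single-error assumption holds).
Step 4: error magnitude e = S_0/v_2 = S_0·∏_{j≠2}(α_2 − α_j) = 10·10 = 100 ≡ 1 (mod 11).
Step 5: correct position 2: c_2 = r_2 − e = 7 − 1 ≡ 6 (mod 11). Hence c = [0, 6, 7, 10, 2].
  Check: interpolating c through the α_i gives m(x) = 8 + 7·x (degree < 2) with m(α_i) = c_i for every i, so c is indeed a codeword.


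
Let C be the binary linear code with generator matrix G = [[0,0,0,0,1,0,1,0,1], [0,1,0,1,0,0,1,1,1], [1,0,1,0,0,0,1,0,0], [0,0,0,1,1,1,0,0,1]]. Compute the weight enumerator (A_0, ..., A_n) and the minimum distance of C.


Weight distribution: A_0 = 1, A_3 = 3, A_4 = 5, A_5 = 2, A_6 = 2, A_7 = 3. Minimum distance d = 3.

Enumerate all 2^4 = 16 messages m ∈ F_2^4.
For each, compute codeword c = mG in F_2^9, then tally its weight.
  m = 0000 → c = 000000000, weight = 0.
  m = 1000 → c = 000010101, weight = 3.
  m = 0100 → c = 010100111, weight = 5.
  m = 1100 → c = 010110010, weight = 4.
  m = 0010 → c = 101000100, weight = 3.
  m = 1010 → c = 101010001, weight = 4.
  m = 0110 → c = 111100011, weight = 6.
  m = 1110 → c = 111110110, weight = 7.
  m = 0001 → c = 000111001, weight = 4.
  m = 1001 → c = 000101100, weight = 3.
  m = 0101 → c = 010011110, weight = 5.
  m = 1101 → c = 010001011, weight = 4.
  m = 0011 → c = 101111101, weight = 7.
  m = 1011 → c = 101101000, weight = 4.
  m = 0111 → c = 111011010, weight = 6.
  m = 1111 → c = 111001111, weight = 7.
Tally weights:
  weight 0: 1 codewords.
  weight 3: 3 codewords.
  weight 4: 5 codewords.
  weight 5: 2 codewords.
  weight 6: 2 codewords.
  weight 7: 3 codewords.
Minimum distance d = smallest w > 0 with A_w > 0 = 3.
Sanity: Σ A_w = 16 = 2^4 = 16 ✓.


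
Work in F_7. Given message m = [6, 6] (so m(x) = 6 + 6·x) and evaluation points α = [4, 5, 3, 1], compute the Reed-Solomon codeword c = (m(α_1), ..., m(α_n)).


c = [2, 1, 3, 5]

Message polynomial: m(x) = 6 + 6·x (mod 7).
For each evaluation point α_i, compute m(α_i) mod 7:
  α_1 = 4: Horner steps 6 → 2, so m(4) = 2.
  α_2 = 5: Horner steps 6 → 1, so m(5) = 1.
  α_3 = 3: Horner steps 6 → 3, so m(3) = 3.
  α_4 = 1: Horner steps 6 → 5, so m(1) = 5.
Codeword c = [2, 1, 3, 5] ∈ F_7^4.


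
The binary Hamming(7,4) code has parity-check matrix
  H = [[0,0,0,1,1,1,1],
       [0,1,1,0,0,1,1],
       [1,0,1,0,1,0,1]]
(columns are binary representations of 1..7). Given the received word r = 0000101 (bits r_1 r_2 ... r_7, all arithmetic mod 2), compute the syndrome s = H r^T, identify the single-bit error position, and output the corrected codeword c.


s = (0, 1, 0)^T, error position = 2, corrected codeword c = 0100101

Compute s = H r^T mod 2 one row at a time:
  s_1 = 0 + 1 + 0 + 1 = 2 ≡ 0 (mod 2).
  s_2 = 0 + 0 + 0 + 1 = 1 ≡ 1 (mod 2).
  s_3 = 0 + 0 + 1 + 1 = 2 ≡ 0 (mod 2).
s = (0, 1, 0)^T — this equals column 2 of H (binary 010), so error is at position 2.
Correct: flip bit 2 of r = 0000101 to get c = 0100101.


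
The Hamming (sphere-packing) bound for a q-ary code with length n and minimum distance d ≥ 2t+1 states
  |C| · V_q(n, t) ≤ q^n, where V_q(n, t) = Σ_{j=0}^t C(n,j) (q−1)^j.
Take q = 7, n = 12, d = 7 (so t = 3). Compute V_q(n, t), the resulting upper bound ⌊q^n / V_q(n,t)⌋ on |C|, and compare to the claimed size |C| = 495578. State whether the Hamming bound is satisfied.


V_q(n, t) = 49969, q^n = 13841287201, Hamming bound = 276997, |C| = 495578 > bound (violated).

Step 1: Compute V_q(n, t) = Σ_{j=0}^3 C(n, j) (q−1)^j.
  j = 0: C(12,0)·(6)^0 = 1·1 = 1.
  j = 1: C(12,1)·(6)^1 = 12·6 = 72.
  j = 2: C(12,2)·(6)^2 = 66·36 = 2376.
  j = 3: C(12,3)·(6)^3 = 220·216 = 47520.
  V_q(n, t) = 1 + 72 + 2376 + 47520 = 49969.
Step 2: q^n = 7^12 = 13841287201.
Step 3: Hamming bound ⌊q^n / V_q(n,t)⌋ = ⌊13841287201/49969⌋ = 276997.
Step 4: Compare |C| = 495578 to 276997: violated.
The claimed |C| lies above the Hamming bound, so no 7-ary code of length 12 with d ≥ 7 can have 495578 codewords.


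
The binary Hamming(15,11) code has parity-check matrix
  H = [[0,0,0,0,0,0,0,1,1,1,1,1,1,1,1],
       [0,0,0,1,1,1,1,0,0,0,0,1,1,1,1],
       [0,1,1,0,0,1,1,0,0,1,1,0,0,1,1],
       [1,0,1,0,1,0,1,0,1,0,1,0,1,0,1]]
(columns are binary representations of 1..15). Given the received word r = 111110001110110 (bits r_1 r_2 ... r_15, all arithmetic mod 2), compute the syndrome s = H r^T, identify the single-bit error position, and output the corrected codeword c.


s = (1, 0, 1, 0)^T, error position = 10, corrected codeword c = 111110001010110

Compute s = H r^T mod 2 one row at a time:
  s_1 = 0 + 1 + 1 + 1 + 0 + 1 + 1 + 0 = 5 ≡ 1 (mod 2).
  s_2 = 1 + 1 + 0 + 0 + 0 + 1 + 1 + 0 = 4 ≡ 0 (mod 2).
  s_3 = 1 + 1 + 0 + 0 + 1 + 1 + 1 + 0 = 5 ≡ 1 (mod 2).
  s_4 = 1 + 1 + 1 + 0 + 1 + 1 + 1 + 0 = 6 ≡ 0 (mod 2).
s = (1, 0, 1, 0)^T — this equals column 10 of H (binary 1010), so error is at position 10.
Correct: flip bit 10 of r = 111110001110110 to get c = 111110001010110.


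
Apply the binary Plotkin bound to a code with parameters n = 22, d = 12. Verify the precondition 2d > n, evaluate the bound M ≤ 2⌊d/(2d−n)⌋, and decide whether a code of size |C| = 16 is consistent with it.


Plotkin bound M ≤ 12; given |C| = 16 > bound (violated).

Check applicability: 2d = 24, n = 22.
2d − n = 2 > 0, so Plotkin applies.
Compute d/(2d−n) = 12/2 ≈ 6.0000.
⌊d/(2d−n)⌋ = 6.
Plotkin bound: M ≤ 2·6 = 12.
Given |C| = 16, check: VIOLATED.
This |C| is above the Plotkin bound, so no binary code with n = 22, d = 12 and 16 codewords exists.


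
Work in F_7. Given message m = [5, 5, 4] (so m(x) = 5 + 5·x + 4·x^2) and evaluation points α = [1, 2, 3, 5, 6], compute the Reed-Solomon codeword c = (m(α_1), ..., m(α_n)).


c = [0, 3, 0, 4, 4]

Message polynomial: m(x) = 5 + 5·x + 4·x^2 (mod 7).
For each evaluation point α_i, compute m(α_i) mod 7:
  α_1 = 1: Horner steps 4 → 2 → 0, so m(1) = 0.
  α_2 = 2: Horner steps 4 → 6 → 3, so m(2) = 3.
  α_3 = 3: Horner steps 4 → 3 → 0, so m(3) = 0.
  α_4 = 5: Horner steps 4 → 4 → 4, so m(5) = 4.
  α_5 = 6: Horner steps 4 → 1 → 4, so m(6) = 4.
Codeword c = [0, 3, 0, 4, 4] ∈ F_7^5.


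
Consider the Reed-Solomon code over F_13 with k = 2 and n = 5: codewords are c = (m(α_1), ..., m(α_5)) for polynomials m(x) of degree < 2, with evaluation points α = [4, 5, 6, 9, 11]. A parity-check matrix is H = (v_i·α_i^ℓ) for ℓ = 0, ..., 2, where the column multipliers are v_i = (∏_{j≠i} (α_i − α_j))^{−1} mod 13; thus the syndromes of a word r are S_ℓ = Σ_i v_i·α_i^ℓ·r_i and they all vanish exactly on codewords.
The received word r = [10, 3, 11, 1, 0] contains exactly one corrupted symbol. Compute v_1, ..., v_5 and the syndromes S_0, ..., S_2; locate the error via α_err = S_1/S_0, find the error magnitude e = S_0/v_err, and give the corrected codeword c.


S = (7, 3, 5), error at position 3, error magnitude e = 2, c = [10, 3, 9, 1, 0].

Step 1: column multipliers v_i = (∏_{j≠i}(α_i − α_j))^{−1} mod 13.
  i = 1 (α = 4): (4−5)(4−6)(4−9)(4−11) = (−1)·(−2)·(−5)·(−7) = 70 ≡ 5, so v_1 = 5^{−1} = 8 (mod 13).
  i = 2 (α = 5): (5−4)(5−6)(5−9)(5−11) = 1·(−1)·(−4)·(−6) = −24 ≡ 2, so v_2 = 2^{−1} = 7 (mod 13).
  i = 3 (α = 6): (6−4)(6−5)(6−9)(6−11) = 2·1·(−3)·(−5) = 30 ≡ 4, so v_3 = 4^{−1} = 10 (mod 13).
  i = 4 (α = 9): (9−4)(9−5)(9−6)(9−11) = 5·4·3·(−2) = −120 ≡ 10, so v_4 = 10^{−1} = 4 (mod 13).
  i = 5 (α = 11): (11−4)(11−5)(11−6)(11−9) = 7·6·5·2 = 420 ≡ 4, so v_5 = 4^{−1} = 10 (mod 13).
  v = [8, 7, 10, 4, 10].
Step 2: syndromes of r = [10, 3, 11, 1, 0] (all sums mod 13).
  S_0 = Σ v_i r_i = 8·10 + 7·3 + 10·11 + 4·1 + 10·0 = 215 ≡ 7.
  S_1 = Σ v_i α_i r_i = 8·4·10 + 7·5·3 + 10·6·11 + 4·9·1 + 10·11·0 = 1121 ≡ 3.
  α_i^2 mod 13 = [3, 12, 10, 3, 4].
  S_2 = Σ v_i α_i^2 r_i = 8·3·10 + 7·12·3 + 10·10·11 + 4·3·1 + 10·4·0 = 1604 ≡ 5.
  S = (7, 3, 5) ≠ 0, so r is not a codeword (an error is present).
Step 3: locate the error. For a single error e at position i, S_ℓ = v_i·e·α_i^ℓ, so α_err = S_1/S_0.
  S_0^{−1} = 7^{−1} = 2 (mod 13), so α_err = 3·2 = 6 ≡ 6 = α_3. Error position i = 3.
  Consistency check: S_2/S_1 = 5·9 = 45 ≡ 6 = α_err ✓ (single-error assumption holds).
Step 4: error magnitude e = S_0/v_3 = S_0·∏_{j≠3}(α_3 − α_j) = 7·4 = 28 ≡ 2 (mod 13).
Step 5: correct position 3: c_3 = r_3 − e = 11 − 2 ≡ 9 (mod 13). Hence c = [10, 3, 9, 1, 0].
  Check: interpolating c through the α_i gives m(x) = 12 + 6·x (degree < 2) with m(α_i) = c_i for every i, so c is indeed a codeword.


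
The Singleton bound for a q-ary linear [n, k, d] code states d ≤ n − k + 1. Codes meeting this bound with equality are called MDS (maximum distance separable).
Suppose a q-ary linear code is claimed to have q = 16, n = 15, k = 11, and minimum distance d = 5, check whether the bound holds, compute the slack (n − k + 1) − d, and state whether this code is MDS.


Singleton RHS = n − k + 1 = 5, slack = 0, bound satisfied, MDS.

Singleton bound: d ≤ n − k + 1.
Here n = 15, k = 11, so n − k + 1 = 5.
Given d = 5, check d ≤ 5: YES.
Slack = (n − k + 1) − d = 0.
The code is MDS (slack = 0).
Description: the claimed parameters are [15, 11, 5]_16; such a code would be MDS (meets Singleton bound).


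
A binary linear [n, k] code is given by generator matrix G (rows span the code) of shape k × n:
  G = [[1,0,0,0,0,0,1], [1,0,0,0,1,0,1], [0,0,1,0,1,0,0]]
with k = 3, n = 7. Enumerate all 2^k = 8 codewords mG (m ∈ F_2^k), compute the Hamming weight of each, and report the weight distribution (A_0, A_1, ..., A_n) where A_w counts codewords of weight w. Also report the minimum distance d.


Weight distribution: A_0 = 1, A_1 = 2, A_2 = 2, A_3 = 2, A_4 = 1. Minimum distance d = 1.

Enumerate all 2^3 = 8 messages m ∈ F_2^3.
For each, compute codeword c = mG in F_2^7, then tally its weight.
  m = 000 → c = 0000000, weight = 0.
  m = 100 → c = 1000001, weight = 2.
  m = 010 → c = 1000101, weight = 3.
  m = 110 → c = 0000100, weight = 1.
  m = 001 → c = 0010100, weight = 2.
  m = 101 → c = 1010101, weight = 4.
  m = 011 → c = 1010001, weight = 3.
  m = 111 → c = 0010000, weight = 1.
Tally weights:
  weight 0: 1 codewords.
  weight 1: 2 codewords.
  weight 2: 2 codewords.
  weight 3: 2 codewords.
  weight 4: 1 codewords.
Minimum distance d = smallest w > 0 with A_w > 0 = 1.
Sanity: Σ A_w = 8 = 2^3 = 8 ✓.


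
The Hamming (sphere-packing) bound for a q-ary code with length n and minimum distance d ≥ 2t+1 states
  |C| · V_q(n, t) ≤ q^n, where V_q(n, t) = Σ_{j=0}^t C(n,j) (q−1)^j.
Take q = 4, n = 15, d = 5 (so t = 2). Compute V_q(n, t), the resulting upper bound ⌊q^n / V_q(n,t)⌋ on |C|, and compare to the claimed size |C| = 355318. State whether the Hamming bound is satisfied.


V_q(n, t) = 991, q^n = 1073741824, Hamming bound = 1083493, |C| = 355318 ≤ bound (satisfied).

Step 1: Compute V_q(n, t) = Σ_{j=0}^2 C(n, j) (q−1)^j.
  j = 0: C(15,0)·(3)^0 = 1·1 = 1.
  j = 1: C(15,1)·(3)^1 = 15·3 = 45.
  j = 2: C(15,2)·(3)^2 = 105·9 = 945.
  V_q(n, t) = 1 + 45 + 945 = 991.
Step 2: q^n = 4^15 = 1073741824.
Step 3: Hamming bound ⌊q^n / V_q(n,t)⌋ = ⌊1073741824/991⌋ = 1083493.
Step 4: Compare |C| = 355318 to 1083493: satisfied.
The claimed |C| lies below the Hamming bound.


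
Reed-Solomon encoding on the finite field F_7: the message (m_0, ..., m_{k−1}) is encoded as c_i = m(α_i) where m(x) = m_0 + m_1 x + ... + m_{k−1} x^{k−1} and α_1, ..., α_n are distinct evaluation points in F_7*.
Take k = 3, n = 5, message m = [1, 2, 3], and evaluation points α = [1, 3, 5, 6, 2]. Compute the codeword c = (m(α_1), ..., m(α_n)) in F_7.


c = [6, 6, 2, 2, 3]

Message polynomial: m(x) = 1 + 2·x + 3·x^2 (mod 7).
For each evaluation point α_i, compute m(α_i) mod 7:
  α_1 = 1: Horner steps 3 → 5 → 6, so m(1) = 6.
  α_2 = 3: Horner steps 3 → 4 → 6, so m(3) = 6.
  α_3 = 5: Horner steps 3 → 3 → 2, so m(5) = 2.
  α_4 = 6: Horner steps 3 → 6 → 2, so m(6) = 2.
  α_5 = 2: Horner steps 3 → 1 → 3, so m(2) = 3.
Codeword c = [6, 6, 2, 2, 3] ∈ F_7^5.
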